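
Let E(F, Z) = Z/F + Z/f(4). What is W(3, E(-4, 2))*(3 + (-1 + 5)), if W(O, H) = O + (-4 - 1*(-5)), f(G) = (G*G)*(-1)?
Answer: 28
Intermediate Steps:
f(G) = -G² (f(G) = G²*(-1) = -G²)
E(F, Z) = -Z/16 + Z/F (E(F, Z) = Z/F + Z/((-1*4²)) = Z/F + Z/((-1*16)) = Z/F + Z/(-16) = Z/F + Z*(-1/16) = Z/F - Z/16 = -Z/16 + Z/F)
W(O, H) = 1 + O (W(O, H) = O + (-4 + 5) = O + 1 = 1 + O)
W(3, E(-4, 2))*(3 + (-1 + 5)) = (1 + 3)*(3 + (-1 + 5)) = 4*(3 + 4) = 4*7 = 28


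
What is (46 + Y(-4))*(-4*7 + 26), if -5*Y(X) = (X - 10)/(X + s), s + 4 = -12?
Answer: -2293/25 ≈ -91.720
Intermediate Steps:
s = -16 (s = -4 - 12 = -16)
Y(X) = -(-10 + X)/(5*(-16 + X)) (Y(X) = -(X - 10)/(5*(X - 16)) = -(-10 + X)/(5*(-16 + X)))
(46 + Y(-4))*(-4*7 + 26) = (46 + (10 - 1*(-4))/(5*(-16 - 4)))*(-4*7 + 26) = (46 + (1/5)*(10 + 4)/(-20))*(-28 + 26) = (46 + (1/5)*(-1/20)*14)*(-2) = (46 - 7/50)*(-2) = (2293/50)*(-2) = -2293/25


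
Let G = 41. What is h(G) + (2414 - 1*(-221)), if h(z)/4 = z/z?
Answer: 2639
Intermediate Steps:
h(z) = 4 (h(z) = 4*(z/z) = 4*1 = 4)
h(G) + (2414 - 1*(-221)) = 4 + (2414 - 1*(-221)) = 4 + (2414 + 221) = 4 + 2635 = 2639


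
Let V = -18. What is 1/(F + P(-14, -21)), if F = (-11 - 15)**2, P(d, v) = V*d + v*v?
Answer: 1/1369 ≈ 0.00073046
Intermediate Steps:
P(d, v) = v**2 - 18*d (P(d, v) = -18*d + v*v = -18*d + v**2 = v**2 - 18*d)
F = 676 (F = (-26)**2 = 676)
1/(F + P(-14, -21)) = 1/(676 + ((-21)**2 - 18*(-14))) = 1/(676 + (441 + 252)) = 1/(676 + 693) = 1/1369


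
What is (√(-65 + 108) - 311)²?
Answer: (311 - √43)² ≈ 92685.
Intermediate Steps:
(√(-65 + 108) - 311)² = (√43 - 311)² = (-311 + √43)²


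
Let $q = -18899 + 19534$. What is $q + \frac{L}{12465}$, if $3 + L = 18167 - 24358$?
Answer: $\frac{7909081}{12465} \approx 634.5$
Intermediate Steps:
$L = -6194$ ($L = -3 + \left(18167 - 24358\right) = -3 - 6191 = -6194$)
$q = 635$
$q + \frac{L}{12465} = 635 - \frac{6194}{12465} = \frac{7909081}{12465}$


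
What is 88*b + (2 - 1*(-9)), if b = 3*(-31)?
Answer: -8173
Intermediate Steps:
b = -93
88*b + (2 - 1*(-9)) = 88*(-93) + (2 - 1*(-9)) = -8184 + (2 + 9) = -8184 + 11 = -8173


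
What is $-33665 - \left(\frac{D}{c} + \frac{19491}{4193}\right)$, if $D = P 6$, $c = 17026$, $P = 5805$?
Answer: $- \frac{1201911425963}{35695009} \approx -33672.0$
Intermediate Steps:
$D = 34830$ ($D = 5805 \cdot 6 = 34830$)
$-33665 - \left(\frac{D}{c} + \frac{19491}{4193}\right) = -33665 - \left(\frac{34830}{17026} + \frac{19491}{4193}\right) = -33665 - \left(34830 \cdot \frac{1}{17026} + 19491 \cdot \frac{1}{4193}\right) = -33665 - \left(\frac{17415}{8513} + \frac{19491}{4193}\right) = -33665 - \frac{238947978}{35695009} = - \frac{1201911425963}{35695009}$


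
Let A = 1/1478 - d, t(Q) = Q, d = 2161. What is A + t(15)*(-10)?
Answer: -3415657/1478 ≈ -2311.0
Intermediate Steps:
A = -3193957/1478 (A = 1/1478 - 1*2161 = 1/1478 - 2161 = -3193957/1478 ≈ -2161.0)
A + t(15)*(-10) = -3193957/1478 + 15*(-10) = -3193957/1478 - 150 = -3415657/1478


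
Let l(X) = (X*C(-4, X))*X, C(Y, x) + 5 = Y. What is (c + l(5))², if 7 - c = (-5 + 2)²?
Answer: 51529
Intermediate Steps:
c = -2 (c = 7 - (-5 + 2)² = 7 - 1*(-3)² = 7 - 1*9 = 7 - 9 = -2)
C(Y, x) = -5 + Y
l(X) = -9*X² (l(X) = (X*(-5 - 4))*X = (X*(-9))*X = (-9*X)*X = -9*X²)
(c + l(5))² = (-2 - 9*5²)² = (-2 - 9*25)² = (-2 - 225)² = (-227)² = 51529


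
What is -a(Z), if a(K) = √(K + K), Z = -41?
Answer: -I*√82 ≈ -9.0554*I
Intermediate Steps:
a(K) = √2*√K (a(K) = √(2*K) = √2*√K)
-a(Z) = -√2*√(-41) = -√2*I*√41 = -I*√82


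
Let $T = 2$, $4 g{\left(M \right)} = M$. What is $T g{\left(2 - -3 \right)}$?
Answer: $\frac{5}{2} \approx 2.5$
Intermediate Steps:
$g{\left(M \right)} = \frac{M}{4}$
$T g{\left(2 - -3 \right)} = 2 \frac{2 - -3}{4} = 2 \frac{2 + 3}{4} = 2 \cdot \frac{1}{4} \cdot 5 = 2 \cdot \frac{5}{4} = \frac{5}{2}$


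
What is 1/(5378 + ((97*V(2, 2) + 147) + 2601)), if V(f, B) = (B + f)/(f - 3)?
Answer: 1/7738 ≈ 0.00012923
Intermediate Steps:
V(f, B) = (B + f)/(-3 + f)
1/(5378 + ((97*V(2, 2) + 147) + 2601)) = 1/(5378 + ((97*((2 + 2)/(-3 + 2)) + 147) + 2601)) = 1/(5378 + ((97*(4/(-1)) + 147) + 2601)) = 1/(5378 + ((97*(-1*4) + 147) + 2601)) = 1/(5378 + ((97*(-4) + 147) + 2601)) = 1/(5378 + ((-388 + 147) + 2601)) = 1/(5378 + (-241 + 2601)) = 1/(5378 + 2360) = 1/7738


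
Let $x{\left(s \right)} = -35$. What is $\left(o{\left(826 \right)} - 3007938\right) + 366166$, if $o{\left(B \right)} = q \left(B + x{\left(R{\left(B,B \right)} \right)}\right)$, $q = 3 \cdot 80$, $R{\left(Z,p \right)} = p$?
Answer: $-2451932$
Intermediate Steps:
$q = 240$
$o{\left(B \right)} = -8400 + 240 B$ ($o{\left(B \right)} = 240 \left(B - 35\right) = 240 \left(-35 + B\right) = -8400 + 240 B$)
$\left(o{\left(826 \right)} - 3007938\right) + 366166 = \left(\left(-8400 + 240 \cdot 826\right) - 3007938\right) + 366166 = \left(\left(-8400 + 198240\right) - 3007938\right) + 366166 = \left(189840 - 3007938\right) + 366166 = -2818098 + 366166 = -2451932$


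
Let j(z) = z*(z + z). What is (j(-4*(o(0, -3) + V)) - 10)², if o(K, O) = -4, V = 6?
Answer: 13924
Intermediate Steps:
j(z) = 2*z² (j(z) = z*(2*z) = 2*z²)
(j(-4*(o(0, -3) + V)) - 10)² = (2*(-4*(-4 + 6))² - 10)² = (2*(-4*2)² - 10)² = (2*(-8)² - 10)² = (2*64 - 10)² = (128 - 10)² = 118² = 13924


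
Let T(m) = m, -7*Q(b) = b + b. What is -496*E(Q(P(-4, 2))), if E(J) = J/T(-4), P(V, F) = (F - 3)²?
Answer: -248/7 ≈ -35.429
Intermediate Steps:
P(V, F) = (-3 + F)²
Q(b) = -2*b/7 (Q(b) = -(b + b)/7 = -2*b/7)
E(J) = -J/4 (E(J) = J/(-4) = J*(-¼) = -J/4)
-496*E(Q(P(-4, 2))) = -(-124)*(-2*(-3 + 2)²/7) = -(-124)*(-2/7*(-1)²) = -(-124)*(-2/7*1) = -(-124)*(-2)/7 = -496*1/14 = -248/7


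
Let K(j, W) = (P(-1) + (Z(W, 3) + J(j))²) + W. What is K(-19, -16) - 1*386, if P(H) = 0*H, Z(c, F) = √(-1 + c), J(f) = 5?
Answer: -394 + 10*I*√17 ≈ -394.0 + 41.231*I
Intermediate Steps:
P(H) = 0
K(j, W) = W + (5 + √(-1 + W))² (K(j, W) = (0 + (√(-1 + W) + 5)²) + W = (0 + (5 + √(-1 + W))²) + W = (5 + √(-1 + W))² + W = W + (5 + √(-1 + W))²)
K(-19, -16) - 1*386 = (-16 + (5 + √(-1 - 16))²) - 1*386 = (-16 + (5 + √(-17))²) - 386 = (-16 + (5 + I*√17)²) - 386 = -402 + (5 + I*√17)²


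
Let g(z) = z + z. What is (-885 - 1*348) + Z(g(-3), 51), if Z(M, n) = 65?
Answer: -1168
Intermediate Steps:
g(z) = 2*z
(-885 - 1*348) + Z(g(-3), 51) = (-885 - 1*348) + 65 = (-885 - 348) + 65 = -1233 + 65 = -1168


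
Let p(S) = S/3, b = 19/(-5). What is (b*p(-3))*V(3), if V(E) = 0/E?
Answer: 0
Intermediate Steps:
b = -19/5 (b = 19*(-⅕) = -19/5 ≈ -3.8000)
V(E) = 0
p(S) = S/3 (p(S) = S*(⅓) = S/3)
(b*p(-3))*V(3) = -19*(-3)/15*0 = -19/5*(-1)*0 = (19/5)*0 = 0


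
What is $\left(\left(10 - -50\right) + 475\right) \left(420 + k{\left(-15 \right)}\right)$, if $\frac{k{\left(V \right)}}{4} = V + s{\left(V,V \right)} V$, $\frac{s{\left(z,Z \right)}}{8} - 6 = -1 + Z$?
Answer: $2760600$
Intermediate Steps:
$s{\left(z,Z \right)} = 40 + 8 Z$ ($s{\left(z,Z \right)} = 48 + 8 \left(-1 + Z\right) = 48 + \left(-8 + 8 Z\right) = 40 + 8 Z$)
$k{\left(V \right)} = 4 V + 4 V \left(40 + 8 V\right)$ ($k{\left(V \right)} = 4 \left(V + \left(40 + 8 V\right) V\right) = 4 \left(V + V \left(40 + 8 V\right)\right) = 4 V + 4 V \left(40 + 8 V\right)$)
$\left(\left(10 - -50\right) + 475\right) \left(420 + k{\left(-15 \right)}\right) = \left(\left(10 - -50\right) + 475\right) \left(420 + 4 \left(-15\right) \left(41 + 8 \left(-15\right)\right)\right) = \left(\left(10 + 50\right) + 475\right) \left(420 + 4 \left(-15\right) \left(41 - 120\right)\right) = \left(60 + 475\right) \left(420 + 4 \left(-15\right) \left(-79\right)\right) = 535 \left(420 + 4740\right) = 535 \cdot 5160 = 2760600$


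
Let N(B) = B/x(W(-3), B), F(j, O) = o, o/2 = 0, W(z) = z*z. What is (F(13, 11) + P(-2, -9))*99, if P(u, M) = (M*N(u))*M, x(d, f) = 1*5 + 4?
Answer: -1782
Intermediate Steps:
W(z) = z²
x(d, f) = 9 (x(d, f) = 5 + 4 = 9)
o = 0 (o = 2*0 = 0)
F(j, O) = 0
N(B) = B/9
P(u, M) = u*M²/9 (P(u, M) = (M*(u/9))*M = (M*u/9)*M = u*M²/9)
(F(13, 11) + P(-2, -9))*99 = (0 + (⅑)*(-2)*(-9)²)*99 = (0 + (⅑)*(-2)*81)*99 = (0 - 18)*99 = -18*99 = -1782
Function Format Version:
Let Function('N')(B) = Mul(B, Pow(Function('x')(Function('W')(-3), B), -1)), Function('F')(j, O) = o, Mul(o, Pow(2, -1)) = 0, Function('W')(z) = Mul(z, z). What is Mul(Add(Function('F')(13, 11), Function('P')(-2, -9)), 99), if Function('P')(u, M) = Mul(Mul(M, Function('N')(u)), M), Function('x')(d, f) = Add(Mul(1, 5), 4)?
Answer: -1782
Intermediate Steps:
Function('W')(z) = Pow(z, 2)
Function('x')(d, f) = 9 (Function('x')(d, f) = Add(5, 4) = 9)
o = 0 (o = Mul(2, 0) = 0)
Function('F')(j, O) = 0
Function('N')(B) = Mul(Rational(1, 9), B) (Function('N')(B) = Mul(B, Pow(9, -1)) = Mul(B, Rational(1, 9)) = Mul(Rational(1, 9), B))
Function('P')(u, M) = Mul(Rational(1, 9), u, Pow(M, 2)) (Function('P')(u, M) = Mul(Mul(M, Mul(Rational(1, 9), u)), M) = Mul(Mul(Rational(1, 9), M, u), M) = Mul(Rational(1, 9), u, Pow(M, 2)))
Mul(Add(Function('F')(13, 11), Function('P')(-2, -9)), 99) = Mul(Add(0, Mul(Rational(1, 9), -2, Pow(-9, 2))), 99) = Mul(Add(0, Mul(Rational(1, 9), -2, 81)), 99) = Mul(Add(0, -18), 99) = Mul(-18, 99) = -1782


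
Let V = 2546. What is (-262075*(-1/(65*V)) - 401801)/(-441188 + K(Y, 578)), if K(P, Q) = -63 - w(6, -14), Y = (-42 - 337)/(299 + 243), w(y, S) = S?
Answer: 13298757083/14604062226 ≈ 0.91062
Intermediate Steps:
Y = -379/542 ≈ -0.69926
K(P, Q) = -49 (K(P, Q) = -63 - 1*(-14) = -63 + 14 = -49)
(-262075*(-1/(65*V)) - 401801)/(-441188 + K(Y, 578)) = (-262075/(2546*(-1*65)) - 401801)/(-441188 - 49) = (-262075/(2546*(-65)) - 401801)/(-441237) = (-262075/(-165490) - 401801)*(-1/441237) = (-262075*(-1/165490) - 401801)*(-1/441237) = (52415/33098 - 401801)*(-1/441237) = -13298757083/33098*(-1/441237) = 13298757083/14604062226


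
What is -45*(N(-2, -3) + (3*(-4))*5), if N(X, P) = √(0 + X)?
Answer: 2700 - 45*I*√2 ≈ 2700.0 - 63.64*I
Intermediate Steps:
N(X, P) = √X
-45*(N(-2, -3) + (3*(-4))*5) = -45*(√(-2) + (3*(-4))*5) = -45*(I*√2 - 12*5) = -45*(I*√2 - 60) = -45*(-60 + I*√2) = 2700 - 45*I*√2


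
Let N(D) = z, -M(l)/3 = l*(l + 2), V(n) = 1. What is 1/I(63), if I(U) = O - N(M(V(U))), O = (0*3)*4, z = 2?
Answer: -½ ≈ -0.50000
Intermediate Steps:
M(l) = -3*l*(2 + l) (M(l) = -3*l*(l + 2) = -3*l*(2 + l))
N(D) = 2
O = 0 (O = 0*4 = 0)
I(U) = -2 (I(U) = 0 - 1*2 = 0 - 2 = -2)
1/I(63) = 1/(-2) = -½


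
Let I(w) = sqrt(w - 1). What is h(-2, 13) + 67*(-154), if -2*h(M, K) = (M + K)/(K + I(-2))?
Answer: 11*(-1876*sqrt(3) + 24389*I)/(2*(sqrt(3) - 13*I)) ≈ -10318.0 + 0.055385*I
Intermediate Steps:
I(w) = sqrt(-1 + w)
h(M, K) = -(K + M)/(2*(K + I*sqrt(3))) (h(M, K) = -(M + K)/(2*(K + sqrt(-1 - 2))) = -(K + M)/(2*(K + sqrt(-3))) = -(K + M)/(2*(K + I*sqrt(3))))
h(-2, 13) + 67*(-154) = (-1*13 - 1*(-2))/(2*(13 + I*sqrt(3))) + 67*(-154) = (-13 + 2)/(2*(13 + I*sqrt(3))) - 10318 = (1/2)*(-11)/(13 + I*sqrt(3)) - 10318 = -11/(2*(13 + I*sqrt(3))) - 10318 = -10318 - 11/(2*(13 + I*sqrt(3)))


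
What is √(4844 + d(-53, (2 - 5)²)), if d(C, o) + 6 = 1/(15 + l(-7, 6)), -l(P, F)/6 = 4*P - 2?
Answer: √183965145/195 ≈ 69.556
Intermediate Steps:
l(P, F) = 12 - 24*P (l(P, F) = -6*(4*P - 2) = -6*(-2 + 4*P) = 12 - 24*P)
d(C, o) = -1169/195 (d(C, o) = -6 + 1/(15 + (12 - 24*(-7))) = -6 + 1/(15 + (12 + 168)) = -6 + 1/(15 + 180) = -6 + 1/195 = -1169/195)
√(4844 + d(-53, (2 - 5)²)) = √(4844 - 1169/195) = √(943411/195) = √183965145/195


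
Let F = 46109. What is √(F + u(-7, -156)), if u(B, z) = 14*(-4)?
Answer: 3*√5117 ≈ 214.60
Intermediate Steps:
u(B, z) = -56
√(F + u(-7, -156)) = √(46109 - 56) = √46053 = 3*√5117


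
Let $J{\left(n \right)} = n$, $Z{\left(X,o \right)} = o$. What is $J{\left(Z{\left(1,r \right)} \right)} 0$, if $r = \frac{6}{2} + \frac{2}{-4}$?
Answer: $0$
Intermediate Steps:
$r = \frac{5}{2}$ ($r = 6 \cdot \frac{1}{2} + 2 \left(- \frac{1}{4}\right) = 3 - \frac{1}{2} = \frac{5}{2} \approx 2.5$)
$J{\left(Z{\left(1,r \right)} \right)} 0 = \frac{5}{2} \cdot 0 = 0$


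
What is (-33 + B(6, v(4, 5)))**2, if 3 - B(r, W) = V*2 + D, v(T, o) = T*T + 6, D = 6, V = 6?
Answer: 2304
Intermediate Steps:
v(T, o) = 6 + T**2 (v(T, o) = T**2 + 6 = 6 + T**2)
B(r, W) = -15 (B(r, W) = 3 - (6*2 + 6) = 3 - (12 + 6) = 3 - 1*18 = 3 - 18 = -15)
(-33 + B(6, v(4, 5)))**2 = (-33 - 15)**2 = (-48)**2 = 2304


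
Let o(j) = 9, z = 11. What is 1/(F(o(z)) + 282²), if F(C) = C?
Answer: 1/79533 ≈ 1.2573e-5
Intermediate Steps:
1/(F(o(z)) + 282²) = 1/(9 + 282²) = 1/(9 + 79524) = 1/79533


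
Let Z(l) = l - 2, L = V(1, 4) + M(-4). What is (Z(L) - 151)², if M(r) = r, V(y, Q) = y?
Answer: 24336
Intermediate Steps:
L = -3 (L = 1 - 4 = -3)
Z(l) = -2 + l
(Z(L) - 151)² = ((-2 - 3) - 151)² = (-5 - 151)² = (-156)² = 24336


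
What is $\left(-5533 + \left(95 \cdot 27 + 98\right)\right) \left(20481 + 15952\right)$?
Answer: $-104562710$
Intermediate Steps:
$\left(-5533 + \left(95 \cdot 27 + 98\right)\right) \left(20481 + 15952\right) = \left(-5533 + \left(2565 + 98\right)\right) 36433 = \left(-5533 + 2663\right) 36433 = \left(-2870\right) 36433 = -104562710$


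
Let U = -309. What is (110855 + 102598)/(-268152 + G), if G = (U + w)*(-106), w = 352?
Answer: -213453/272710 ≈ -0.78271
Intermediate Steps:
G = -4558 (G = (-309 + 352)*(-106) = 43*(-106) = -4558)
(110855 + 102598)/(-268152 + G) = (110855 + 102598)/(-268152 - 4558) = 213453/(-272710) = 213453*(-1/272710) = -213453/272710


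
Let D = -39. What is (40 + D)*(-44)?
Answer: -44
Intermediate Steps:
(40 + D)*(-44) = (40 - 39)*(-44) = 1*(-44) = -44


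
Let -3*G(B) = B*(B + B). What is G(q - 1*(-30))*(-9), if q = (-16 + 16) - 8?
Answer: 2904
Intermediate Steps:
q = -8 (q = 0 - 8 = -8)
G(B) = -2*B**2/3 (G(B) = -B*(B + B)/3 = -B*2*B/3 = -2*B**2/3)
G(q - 1*(-30))*(-9) = -2*(-8 - 1*(-30))**2/3*(-9) = -2*(-8 + 30)**2/3*(-9) = -2/3*22**2*(-9) = -2/3*484*(-9) = -968/3*(-9) = 2904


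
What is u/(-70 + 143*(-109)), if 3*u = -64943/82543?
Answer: 64943/3877127253 ≈ 1.6750e-5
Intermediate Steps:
u = -64943/247629 (u = (-64943/82543)/3 = (-64943*1/82543)/3 = (⅓)*(-64943/82543) = -64943/247629 ≈ -0.26226)
u/(-70 + 143*(-109)) = -64943/(247629*(-70 + 143*(-109))) = -64943/(247629*(-70 - 15587)) = -64943/247629/(-15657) = -64943/247629*(-1/15657) = 64943/3877127253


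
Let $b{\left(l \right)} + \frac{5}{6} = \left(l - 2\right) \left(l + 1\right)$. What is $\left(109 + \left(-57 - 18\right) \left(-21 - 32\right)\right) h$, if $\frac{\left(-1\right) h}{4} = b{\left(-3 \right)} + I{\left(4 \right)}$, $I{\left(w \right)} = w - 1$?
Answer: $- \frac{596264}{3} \approx -1.9875 \cdot 10^{5}$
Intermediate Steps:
$I{\left(w \right)} = -1 + w$ ($I{\left(w \right)} = w - 1 = -1 + w$)
$b{\left(l \right)} = - \frac{5}{6} + \left(1 + l\right) \left(-2 + l\right)$ ($b{\left(l \right)} = - \frac{5}{6} + \left(l - 2\right) \left(l + 1\right) = - \frac{5}{6} + \left(-2 + l\right) \left(1 + l\right) = - \frac{5}{6} + \left(1 + l\right) \left(-2 + l\right)$)
$h = - \frac{146}{3}$ ($h = - 4 \left(\left(- \frac{17}{6} + \left(-3\right)^{2} - -3\right) + \left(-1 + 4\right)\right) = - 4 \left(\left(- \frac{17}{6} + 9 + 3\right) + 3\right) = - 4 \left(\frac{55}{6} + 3\right) = \left(-4\right) \frac{73}{6} = - \frac{146}{3} \approx -48.667$)
$\left(109 + \left(-57 - 18\right) \left(-21 - 32\right)\right) h = \left(109 + \left(-57 - 18\right) \left(-21 - 32\right)\right) \left(- \frac{146}{3}\right) = \left(109 - -3975\right) \left(- \frac{146}{3}\right) = \left(109 + 3975\right) \left(- \frac{146}{3}\right) = 4084 \left(- \frac{146}{3}\right) = - \frac{596264}{3}$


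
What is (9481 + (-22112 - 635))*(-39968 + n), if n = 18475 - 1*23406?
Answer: 595630134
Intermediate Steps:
n = -4931 (n = 18475 - 23406 = -4931)
(9481 + (-22112 - 635))*(-39968 + n) = (9481 + (-22112 - 635))*(-39968 - 4931) = (9481 - 22747)*(-44899) = -13266*(-44899) = 595630134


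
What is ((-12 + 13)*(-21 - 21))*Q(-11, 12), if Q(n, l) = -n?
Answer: -462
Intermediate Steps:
Q(n, l) = -n
((-12 + 13)*(-21 - 21))*Q(-11, 12) = ((-12 + 13)*(-21 - 21))*(-1*(-11)) = (1*(-42))*11 = -42*11 = -462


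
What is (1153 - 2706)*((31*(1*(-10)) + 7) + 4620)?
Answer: -6704301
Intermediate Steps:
(1153 - 2706)*((31*(1*(-10)) + 7) + 4620) = -1553*((31*(-10) + 7) + 4620) = -1553*((-310 + 7) + 4620) = -1553*(-303 + 4620) = -1553*4317 = -6704301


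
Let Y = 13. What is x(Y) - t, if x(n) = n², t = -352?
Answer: 521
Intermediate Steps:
x(Y) - t = 13² - 1*(-352) = 169 + 352 = 521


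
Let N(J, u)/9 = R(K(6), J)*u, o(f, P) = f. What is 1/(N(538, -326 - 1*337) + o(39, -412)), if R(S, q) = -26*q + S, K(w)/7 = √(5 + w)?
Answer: 2140165/178631450781186 + 357*√11/59543816927062 ≈ 1.2001e-8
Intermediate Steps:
K(w) = 7*√(5 + w)
R(S, q) = S - 26*q
N(J, u) = 9*u*(-26*J + 7*√11) (N(J, u) = 9*((7*√(5 + 6) - 26*J)*u) = 9*((7*√11 - 26*J)*u) = 9*((-26*J + 7*√11)*u) = 9*(u*(-26*J + 7*√11)) = 9*u*(-26*J + 7*√11))
1/(N(538, -326 - 1*337) + o(39, -412)) = 1/(9*(-326 - 1*337)*(-26*538 + 7*√11) + 39) = 1/(9*(-326 - 337)*(-13988 + 7*√11) + 39) = 1/(9*(-663)*(-13988 + 7*√11) + 39) = 1/((83466396 - 41769*√11) + 39) = 1/(83466435 - 41769*√11)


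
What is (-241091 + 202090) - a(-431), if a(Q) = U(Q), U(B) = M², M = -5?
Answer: -39026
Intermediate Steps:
U(B) = 25 (U(B) = (-5)² = 25)
a(Q) = 25
(-241091 + 202090) - a(-431) = (-241091 + 202090) - 1*25 = -39001 - 25 = -39026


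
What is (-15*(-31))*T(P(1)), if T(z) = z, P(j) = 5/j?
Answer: 2325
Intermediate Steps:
(-15*(-31))*T(P(1)) = (-15*(-31))*(5/1) = 465*(5*1) = 465*5 = 2325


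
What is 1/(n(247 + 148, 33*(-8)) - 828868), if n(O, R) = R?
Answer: -1/829132 ≈ -1.2061e-6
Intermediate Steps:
1/(n(247 + 148, 33*(-8)) - 828868) = 1/(33*(-8) - 828868) = 1/(-264 - 828868) = 1/(-829132) = -1/829132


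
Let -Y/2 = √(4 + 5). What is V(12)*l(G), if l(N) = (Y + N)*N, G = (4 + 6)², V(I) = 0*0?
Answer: 0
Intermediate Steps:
V(I) = 0
Y = -6 (Y = -2*√(4 + 5) = -2*√9 = -2*3 = -6)
G = 100 (G = 10² = 100)
l(N) = N*(-6 + N) (l(N) = (-6 + N)*N = N*(-6 + N))
V(12)*l(G) = 0*(100*(-6 + 100)) = 0*(100*94) = 0*9400 = 0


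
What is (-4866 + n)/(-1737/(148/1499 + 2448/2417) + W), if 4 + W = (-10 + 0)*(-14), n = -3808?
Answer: 34932522632/5745586723 ≈ 6.0799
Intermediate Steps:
W = 136 (W = -4 + (-10 + 0)*(-14) = -4 - 10*(-14) = -4 + 140 = 136)
(-4866 + n)/(-1737/(148/1499 + 2448/2417) + W) = (-4866 - 3808)/(-1737/(148/1499 + 2448/2417) + 136) = -8674/(-1737/(148*(1/1499) + 2448*(1/2417)) + 136) = -8674/(-1737/(148/1499 + 2448/2417) + 136) = -8674/(-1737/4027268/3623083 + 136) = -8674/(-1737*3623083/4027268 + 136) = -8674/(-6293295171/4027268 + 136) = -8674/(-5745586723/4027268) = -8674*(-4027268/5745586723) = 34932522632/5745586723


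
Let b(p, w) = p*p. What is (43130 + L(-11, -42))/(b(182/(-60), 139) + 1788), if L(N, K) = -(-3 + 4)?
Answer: 38816100/1617481 ≈ 23.998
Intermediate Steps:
b(p, w) = p**2
L(N, K) = -1 (L(N, K) = -1*1 = -1)
(43130 + L(-11, -42))/(b(182/(-60), 139) + 1788) = (43130 - 1)/((182/(-60))**2 + 1788) = 43129/((182*(-1/60))**2 + 1788) = 43129/((-91/30)**2 + 1788) = 43129/(8281/900 + 1788) = 43129/(1617481/900) = 43129*(900/1617481) = 38816100/1617481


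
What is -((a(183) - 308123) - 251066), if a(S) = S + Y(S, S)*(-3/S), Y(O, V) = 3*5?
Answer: 34099381/61 ≈ 5.5901e+5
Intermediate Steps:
Y(O, V) = 15
a(S) = S - 45/S (a(S) = S + 15*(-3/S) = S - 45/S)
-((a(183) - 308123) - 251066) = -(((183 - 45/183) - 308123) - 251066) = -(((183 - 45*1/183) - 308123) - 251066) = -(((183 - 15/61) - 308123) - 251066) = -((11148/61 - 308123) - 251066) = -(-18784355/61 - 251066) = -1*(-34099381/61) = 34099381/61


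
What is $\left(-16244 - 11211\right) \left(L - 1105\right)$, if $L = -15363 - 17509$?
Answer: $932838535$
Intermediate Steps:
$L = -32872$
$\left(-16244 - 11211\right) \left(L - 1105\right) = \left(-16244 - 11211\right) \left(-32872 - 1105\right) = \left(-27455\right) \left(-33977\right) = 932838535$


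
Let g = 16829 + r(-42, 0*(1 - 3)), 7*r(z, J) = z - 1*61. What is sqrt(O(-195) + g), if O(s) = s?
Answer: sqrt(814345)/7 ≈ 128.92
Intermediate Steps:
r(z, J) = -61/7 + z/7 (r(z, J) = (z - 1*61)/7 = (z - 61)/7 = (-61 + z)/7 = -61/7 + z/7)
g = 117700/7 (g = 16829 + (-61/7 + (1/7)*(-42)) = 16829 + (-61/7 - 6) = 16829 - 103/7 = 117700/7 ≈ 16814.)
sqrt(O(-195) + g) = sqrt(-195 + 117700/7) = sqrt(116335/7) = sqrt(814345)/7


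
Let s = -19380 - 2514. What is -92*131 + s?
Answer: -33946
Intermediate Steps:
s = -21894
-92*131 + s = -92*131 - 21894 = -12052 - 21894 = -33946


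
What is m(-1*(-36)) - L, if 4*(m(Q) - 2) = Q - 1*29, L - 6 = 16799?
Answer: -67205/4 ≈ -16801.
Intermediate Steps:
L = 16805 (L = 6 + 16799 = 16805)
m(Q) = -21/4 + Q/4 (m(Q) = 2 + (Q - 1*29)/4 = 2 + (Q - 29)/4 = 2 + (-29 + Q)/4 = 2 + (-29/4 + Q/4) = -21/4 + Q/4)
m(-1*(-36)) - L = (-21/4 + (-1*(-36))/4) - 1*16805 = (-21/4 + (¼)*36) - 16805 = (-21/4 + 9) - 16805 = 15/4 - 16805 = -67205/4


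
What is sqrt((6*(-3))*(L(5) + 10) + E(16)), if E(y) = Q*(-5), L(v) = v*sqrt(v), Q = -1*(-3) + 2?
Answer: sqrt(-205 - 90*sqrt(5)) ≈ 20.156*I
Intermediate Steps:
Q = 5 (Q = 3 + 2 = 5)
L(v) = v**(3/2)
E(y) = -25 (E(y) = 5*(-5) = -25)
sqrt((6*(-3))*(L(5) + 10) + E(16)) = sqrt((6*(-3))*(5**(3/2) + 10) - 25) = sqrt(-18*(5*sqrt(5) + 10) - 25) = sqrt(-18*(10 + 5*sqrt(5)) - 25) = sqrt((-180 - 90*sqrt(5)) - 25) = sqrt(-205 - 90*sqrt(5))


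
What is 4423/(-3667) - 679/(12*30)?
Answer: -4082173/1320120 ≈ -3.0923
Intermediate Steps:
4423/(-3667) - 679/(12*30) = 4423*(-1/3667) - 679/360 = -4423/3667 - 679*1/360 = -4423/3667 - 679/360 = -4082173/1320120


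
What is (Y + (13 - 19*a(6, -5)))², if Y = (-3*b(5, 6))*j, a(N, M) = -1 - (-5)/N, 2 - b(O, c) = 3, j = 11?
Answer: 87025/36 ≈ 2417.4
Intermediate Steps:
b(O, c) = -1 (b(O, c) = 2 - 1*3 = 2 - 3 = -1)
a(N, M) = -1 + 5/N
Y = 33 (Y = -3*(-1)*11 = 3*11 = 33)
(Y + (13 - 19*a(6, -5)))² = (33 + (13 - 19*(5 - 1*6)/6))² = (33 + (13 - 19*(5 - 6)/6))² = (33 + (13 - 19*(-1)/6))² = (33 + (13 - 19*(-⅙)))² = (33 + (13 + 19/6))² = (33 + 97/6)² = (295/6)² = 87025/36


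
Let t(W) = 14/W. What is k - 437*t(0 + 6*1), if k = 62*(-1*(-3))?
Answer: -2501/3 ≈ -833.67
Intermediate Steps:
k = 186 (k = 62*3 = 186)
k - 437*t(0 + 6*1) = 186 - 6118/(0 + 6*1) = 186 - 6118/(0 + 6) = 186 - 6118/6 = 186 - 437*7/3 = 186 - 3059/3 = -2501/3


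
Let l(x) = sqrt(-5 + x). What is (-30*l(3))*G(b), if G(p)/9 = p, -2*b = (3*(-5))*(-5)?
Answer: 10125*I*sqrt(2) ≈ 14319.0*I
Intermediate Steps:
b = -75/2 (b = -3*(-5)*(-5)/2 = -(-15)*(-5)/2 = -1/2*75 = -75/2 ≈ -37.500)
G(p) = 9*p
(-30*l(3))*G(b) = (-30*sqrt(-5 + 3))*(9*(-75/2)) = -30*I*sqrt(2)*(-675/2) = 10125*I*sqrt(2)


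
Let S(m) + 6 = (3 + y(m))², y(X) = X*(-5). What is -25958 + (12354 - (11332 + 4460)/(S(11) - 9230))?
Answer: -22211384/1633 ≈ -13602.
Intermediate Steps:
y(X) = -5*X
S(m) = -6 + (3 - 5*m)²
-25958 + (12354 - (11332 + 4460)/(S(11) - 9230)) = -25958 + (12354 - (11332 + 4460)/((-6 + (-3 + 5*11)²) - 9230)) = -25958 + (12354 - 15792/((-6 + (-3 + 55)²) - 9230)) = -25958 + (12354 - 15792/((-6 + 52²) - 9230)) = -25958 + (12354 - 15792/((-6 + 2704) - 9230)) = -25958 + (12354 - 15792/(2698 - 9230)) = -25958 + (12354 - 15792/(-6532)) = -25958 + (12354 - 15792*(-1)/6532) = -25958 + (12354 - 1*(-3948/1633)) = -25958 + (12354 + 3948/1633) = -25958 + 20178030/1633 = -22211384/1633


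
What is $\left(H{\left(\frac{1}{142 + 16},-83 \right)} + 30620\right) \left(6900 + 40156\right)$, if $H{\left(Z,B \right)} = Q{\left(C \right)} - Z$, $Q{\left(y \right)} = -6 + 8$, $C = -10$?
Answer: $\frac{113834934200}{79} \approx 1.4409 \cdot 10^{9}$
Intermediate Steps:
$Q{\left(y \right)} = 2$
$H{\left(Z,B \right)} = 2 - Z$
$\left(H{\left(\frac{1}{142 + 16},-83 \right)} + 30620\right) \left(6900 + 40156\right) = \left(\left(2 - \frac{1}{142 + 16}\right) + 30620\right) \left(6900 + 40156\right) = \left(\left(2 - \frac{1}{158}\right) + 30620\right) 47056 = \left(\frac{315}{158} + 30620\right) 47056 = \frac{4838275}{158} \cdot 47056 = \frac{113834934200}{79}$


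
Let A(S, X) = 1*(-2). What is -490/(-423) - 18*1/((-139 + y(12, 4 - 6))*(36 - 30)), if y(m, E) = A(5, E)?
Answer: 499/423 ≈ 1.1797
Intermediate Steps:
A(S, X) = -2
y(m, E) = -2
-490/(-423) - 18*1/((-139 + y(12, 4 - 6))*(36 - 30)) = -490/(-423) - 18*1/((-139 - 2)*(36 - 30)) = -490*(-1/423) - 18/(6*(-141)) = 490/423 - 18/(-846) = 490/423 - 18*(-1/846) = 490/423 + 1/47 = 499/423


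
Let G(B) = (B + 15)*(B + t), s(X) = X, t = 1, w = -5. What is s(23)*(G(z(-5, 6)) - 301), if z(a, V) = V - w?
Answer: 253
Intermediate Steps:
z(a, V) = 5 + V (z(a, V) = V - 1*(-5) = V + 5 = 5 + V)
G(B) = (1 + B)*(15 + B) (G(B) = (B + 15)*(B + 1) = (15 + B)*(1 + B) = (1 + B)*(15 + B))
s(23)*(G(z(-5, 6)) - 301) = 23*((15 + (5 + 6)**2 + 16*(5 + 6)) - 301) = 23*((15 + 11**2 + 16*11) - 301) = 23*((15 + 121 + 176) - 301) = 23*(312 - 301) = 23*11 = 253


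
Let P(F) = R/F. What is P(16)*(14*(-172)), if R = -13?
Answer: 3913/2 ≈ 1956.5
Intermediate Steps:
P(F) = -13/F
P(16)*(14*(-172)) = (-13/16)*(14*(-172)) = -13*1/16*(-2408) = -13/16*(-2408) = 3913/2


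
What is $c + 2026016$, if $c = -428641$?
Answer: $1597375$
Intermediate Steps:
$c + 2026016 = -428641 + 2026016 = 1597375$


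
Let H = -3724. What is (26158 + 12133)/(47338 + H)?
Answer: 38291/43614 ≈ 0.87795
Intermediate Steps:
(26158 + 12133)/(47338 + H) = (26158 + 12133)/(47338 - 3724) = 38291/43614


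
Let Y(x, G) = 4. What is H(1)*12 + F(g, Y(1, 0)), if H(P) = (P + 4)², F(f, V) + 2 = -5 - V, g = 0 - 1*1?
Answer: 289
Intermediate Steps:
g = -1 (g = 0 - 1 = -1)
F(f, V) = -7 - V (F(f, V) = -2 + (-5 - V) = -7 - V)
H(P) = (4 + P)²
H(1)*12 + F(g, Y(1, 0)) = (4 + 1)²*12 + (-7 - 1*4) = 5²*12 + (-7 - 4) = 25*12 - 11 = 300 - 11 = 289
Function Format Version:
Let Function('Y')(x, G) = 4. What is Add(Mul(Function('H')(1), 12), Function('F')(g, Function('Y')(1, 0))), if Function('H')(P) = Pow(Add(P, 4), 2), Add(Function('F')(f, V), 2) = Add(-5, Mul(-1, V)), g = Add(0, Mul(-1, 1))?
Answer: 289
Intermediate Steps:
g = -1 (g = Add(0, -1) = -1)
Function('F')(f, V) = Add(-7, Mul(-1, V)) (Function('F')(f, V) = Add(-2, Add(-5, Mul(-1, V))) = Add(-7, Mul(-1, V)))
Function('H')(P) = Pow(Add(4, P), 2)
Add(Mul(Function('H')(1), 12), Function('F')(g, Function('Y')(1, 0))) = Add(Mul(Pow(Add(4, 1), 2), 12), Add(-7, Mul(-1, 4))) = Add(Mul(Pow(5, 2), 12), Add(-7, -4)) = Add(Mul(25, 12), -11) = Add(300, -11) = 289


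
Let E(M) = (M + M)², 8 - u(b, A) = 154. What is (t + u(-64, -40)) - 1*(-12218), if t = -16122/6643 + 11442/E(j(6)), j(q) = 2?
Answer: 679429995/53144 ≈ 12785.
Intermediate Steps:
u(b, A) = -146 (u(b, A) = 8 - 1*154 = 8 - 154 = -146)
E(M) = 4*M² (E(M) = (2*M)² = 4*M²)
t = 37875627/53144 (t = -16122/6643 + 11442/((4*2²)) = -16122*1/6643 + 11442/((4*4)) = -16122/6643 + 11442/16 = -16122/6643 + 11442*(1/16) = -16122/6643 + 5721/8 = 37875627/53144 ≈ 712.70)
(t + u(-64, -40)) - 1*(-12218) = (37875627/53144 - 146) - 1*(-12218) = 30116603/53144 + 12218 = 679429995/53144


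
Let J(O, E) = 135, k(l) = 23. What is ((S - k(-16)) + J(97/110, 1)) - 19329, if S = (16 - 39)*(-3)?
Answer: -19148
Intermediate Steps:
S = 69 (S = -23*(-3) = 69)
((S - k(-16)) + J(97/110, 1)) - 19329 = ((69 - 1*23) + 135) - 19329 = ((69 - 23) + 135) - 19329 = (46 + 135) - 19329 = 181 - 19329 = -19148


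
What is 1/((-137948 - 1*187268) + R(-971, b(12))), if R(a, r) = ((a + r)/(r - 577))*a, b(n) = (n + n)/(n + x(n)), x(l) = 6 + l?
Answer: -2881/941657617 ≈ -3.0595e-6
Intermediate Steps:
b(n) = 2*n/(6 + 2*n) (b(n) = (n + n)/(n + (6 + n)) = (2*n)/(6 + 2*n) = 2*n/(6 + 2*n))
R(a, r) = a*(a + r)/(-577 + r) (R(a, r) = ((a + r)/(-577 + r))*a = a*(a + r)/(-577 + r))
1/((-137948 - 1*187268) + R(-971, b(12))) = 1/((-137948 - 1*187268) - 971*(-971 + 12/(3 + 12))/(-577 + 12/(3 + 12))) = 1/((-137948 - 187268) - 971*(-971 + 12/15)/(-577 + 12/15)) = 1/(-325216 - 971*(-971 + 12*(1/15))/(-577 + 12*(1/15))) = 1/(-325216 - 971*(-971 + ⅘)/(-577 + ⅘)) = 1/(-325216 - 971*(-4851/5)/(-2881/5)) = 1/(-325216 - 971*(-5/2881)*(-4851/5)) = 1/(-325216 - 4710321/2881) = 1/(-941657617/2881) = -2881/941657617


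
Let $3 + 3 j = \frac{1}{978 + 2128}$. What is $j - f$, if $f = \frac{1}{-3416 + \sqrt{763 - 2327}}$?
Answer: $- \frac{27175834063}{27186709290} + \frac{i \sqrt{391}}{5835310} \approx -0.9996 + 3.3886 \cdot 10^{-6} i$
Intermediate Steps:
$j = - \frac{9317}{9318}$ ($j = -1 + \frac{1}{3 \left(978 + 2128\right)} = -1 + \frac{1}{3 \cdot 3106} = -1 + \frac{1}{3} \cdot \frac{1}{3106} = -1 + \frac{1}{9318} = - \frac{9317}{9318} \approx -0.99989$)
$f = \frac{1}{-3416 + 2 i \sqrt{391}}$ ($f = \frac{1}{-3416 + \sqrt{-1564}} = \frac{1}{-3416 + 2 i \sqrt{391}} \approx -0.0002927 - 3.389 \cdot 10^{-6} i$)
$j - f = - \frac{9317}{9318} - \left(- \frac{854}{2917655} - \frac{i \sqrt{391}}{5835310}\right) = - \frac{9317}{9318} + \left(\frac{854}{2917655} + \frac{i \sqrt{391}}{5835310}\right) = - \frac{27175834063}{27186709290} + \frac{i \sqrt{391}}{5835310}$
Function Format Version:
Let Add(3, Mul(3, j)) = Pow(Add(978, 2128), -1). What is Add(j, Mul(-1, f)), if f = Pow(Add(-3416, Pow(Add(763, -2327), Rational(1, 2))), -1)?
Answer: Add(Rational(-27175834063, 27186709290), Mul(Rational(1, 5835310), I, Pow(391, Rational(1, 2)))) ≈ Add(-0.99960, Mul(3.3886e-6, I))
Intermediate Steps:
j = Rational(-9317, 9318) (j = Add(-1, Mul(Rational(1, 3), Pow(Add(978, 2128), -1))) = Add(-1, Mul(Rational(1, 3), Pow(3106, -1))) = Add(-1, Mul(Rational(1, 3), Rational(1, 3106))) = Add(-1, Rational(1, 9318)) = Rational(-9317, 9318) ≈ -0.99989)
f = Pow(Add(-3416, Mul(2, I, Pow(391, Rational(1, 2)))), -1) (f = Pow(Add(-3416, Pow(-1564, Rational(1, 2))), -1) = Pow(Add(-3416, Mul(2, I, Pow(391, Rational(1, 2)))), -1) ≈ Add(-0.00029270, Mul(-3.389e-6, I)))
Add(j, Mul(-1, f)) = Add(Rational(-9317, 9318), Mul(-1, Add(Rational(-854, 2917655), Mul(Rational(-1, 5835310), I, Pow(391, Rational(1, 2)))))) = Add(Rational(-9317, 9318), Add(Rational(854, 2917655), Mul(Rational(1, 5835310), I, Pow(391, Rational(1, 2))))) = Add(Rational(-27175834063, 27186709290), Mul(Rational(1, 5835310), I, Pow(391, Rational(1, 2))))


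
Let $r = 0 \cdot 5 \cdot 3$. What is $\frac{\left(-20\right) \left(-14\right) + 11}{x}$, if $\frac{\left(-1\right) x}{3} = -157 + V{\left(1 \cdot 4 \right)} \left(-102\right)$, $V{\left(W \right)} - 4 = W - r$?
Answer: $\frac{97}{973} \approx 0.099692$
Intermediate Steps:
$r = 0$ ($r = 0 \cdot 3 = 0$)
$V{\left(W \right)} = 4 + W$ ($V{\left(W \right)} = 4 + \left(W - 0\right) = 4 + \left(W + 0\right) = 4 + W$)
$x = 2919$ ($x = - 3 \left(-157 + \left(4 + 1 \cdot 4\right) \left(-102\right)\right) = - 3 \left(-157 + \left(4 + 4\right) \left(-102\right)\right) = - 3 \left(-157 + 8 \left(-102\right)\right) = - 3 \left(-157 - 816\right) = \left(-3\right) \left(-973\right) = 2919$)
$\frac{\left(-20\right) \left(-14\right) + 11}{x} = \frac{\left(-20\right) \left(-14\right) + 11}{2919} = \left(280 + 11\right) \frac{1}{2919} = 291 \cdot \frac{1}{2919} = \frac{97}{973}$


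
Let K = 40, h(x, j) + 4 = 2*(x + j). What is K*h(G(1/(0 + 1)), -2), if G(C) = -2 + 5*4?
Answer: 1120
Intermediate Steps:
G(C) = 18 (G(C) = -2 + 20 = 18)
h(x, j) = -4 + 2*j + 2*x (h(x, j) = -4 + 2*(x + j) = -4 + 2*(j + x) = -4 + (2*j + 2*x) = -4 + 2*j + 2*x)
K*h(G(1/(0 + 1)), -2) = 40*(-4 + 2*(-2) + 2*18) = 40*(-4 - 4 + 36) = 40*28 = 1120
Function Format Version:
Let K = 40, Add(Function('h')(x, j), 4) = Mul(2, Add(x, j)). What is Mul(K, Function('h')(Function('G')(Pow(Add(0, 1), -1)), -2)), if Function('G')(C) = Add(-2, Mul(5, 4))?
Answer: 1120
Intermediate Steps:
Function('G')(C) = 18 (Function('G')(C) = Add(-2, 20) = 18)
Function('h')(x, j) = Add(-4, Mul(2, j), Mul(2, x)) (Function('h')(x, j) = Add(-4, Mul(2, Add(x, j))) = Add(-4, Mul(2, Add(j, x))) = Add(-4, Add(Mul(2, j), Mul(2, x))) = Add(-4, Mul(2, j), Mul(2, x)))
Mul(K, Function('h')(Function('G')(Pow(Add(0, 1), -1)), -2)) = Mul(40, Add(-4, Mul(2, -2), Mul(2, 18))) = Mul(40, Add(-4, -4, 36)) = Mul(40, 28) = 1120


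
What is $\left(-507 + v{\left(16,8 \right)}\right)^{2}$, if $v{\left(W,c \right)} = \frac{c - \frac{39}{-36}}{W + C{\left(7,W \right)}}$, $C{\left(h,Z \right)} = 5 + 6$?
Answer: $\frac{26948177281}{104976} \approx 2.5671 \cdot 10^{5}$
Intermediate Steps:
$C{\left(h,Z \right)} = 11$
$v{\left(W,c \right)} = \frac{\frac{13}{12} + c}{11 + W}$ ($v{\left(W,c \right)} = \frac{c - \frac{39}{-36}}{W + 11} = \frac{c - - \frac{13}{12}}{11 + W} = \frac{c + \frac{13}{12}}{11 + W} = \frac{\frac{13}{12} + c}{11 + W}$)
$\left(-507 + v{\left(16,8 \right)}\right)^{2} = \left(-507 + \frac{\frac{13}{12} + 8}{11 + 16}\right)^{2} = \left(-507 + \frac{1}{27} \cdot \frac{109}{12}\right)^{2} = \left(-507 + \frac{109}{324}\right)^{2} = \left(- \frac{164159}{324}\right)^{2} = \frac{26948177281}{104976}$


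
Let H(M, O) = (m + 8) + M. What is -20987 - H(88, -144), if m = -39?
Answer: -21044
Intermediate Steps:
H(M, O) = -31 + M (H(M, O) = (-39 + 8) + M = -31 + M)
-20987 - H(88, -144) = -20987 - (-31 + 88) = -20987 - 1*57 = -20987 - 57 = -21044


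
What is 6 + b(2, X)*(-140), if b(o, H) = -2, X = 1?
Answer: 286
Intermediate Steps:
6 + b(2, X)*(-140) = 6 - 2*(-140) = 6 + 280 = 286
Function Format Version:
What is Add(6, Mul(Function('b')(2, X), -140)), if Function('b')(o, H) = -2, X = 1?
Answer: 286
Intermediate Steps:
Add(6, Mul(Function('b')(2, X), -140)) = Add(6, Mul(-2, -140)) = Add(6, 280) = 286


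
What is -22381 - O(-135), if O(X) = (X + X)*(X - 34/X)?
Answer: -58763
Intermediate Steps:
O(X) = 2*X*(X - 34/X) (O(X) = (2*X)*(X - 34/X) = 2*X*(X - 34/X))
-22381 - O(-135) = -22381 - (-68 + 2*(-135)²) = -22381 - (-68 + 2*18225) = -22381 - (-68 + 36450) = -22381 - 1*36382 = -22381 - 36382 = -58763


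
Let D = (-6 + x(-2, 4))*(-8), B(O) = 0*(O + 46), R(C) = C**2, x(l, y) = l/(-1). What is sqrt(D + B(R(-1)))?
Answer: 4*sqrt(2) ≈ 5.6569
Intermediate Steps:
x(l, y) = -l (x(l, y) = l*(-1) = -l)
B(O) = 0 (B(O) = 0*(46 + O) = 0)
D = 32 (D = (-6 - 1*(-2))*(-8) = (-6 + 2)*(-8) = -4*(-8) = 32)
sqrt(D + B(R(-1))) = sqrt(32 + 0) = sqrt(32) = 4*sqrt(2)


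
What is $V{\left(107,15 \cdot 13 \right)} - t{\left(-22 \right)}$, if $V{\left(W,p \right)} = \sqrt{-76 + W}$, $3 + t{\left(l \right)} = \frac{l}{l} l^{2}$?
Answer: $-481 + \sqrt{31} \approx -475.43$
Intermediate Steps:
$t{\left(l \right)} = -3 + l^{2}$ ($t{\left(l \right)} = -3 + \frac{l}{l} l^{2} = -3 + 1 l^{2} = -3 + l^{2}$)
$V{\left(107,15 \cdot 13 \right)} - t{\left(-22 \right)} = \sqrt{-76 + 107} - \left(-3 + \left(-22\right)^{2}\right) = \sqrt{31} - \left(-3 + 484\right) = \sqrt{31} - 481 = -481 + \sqrt{31}$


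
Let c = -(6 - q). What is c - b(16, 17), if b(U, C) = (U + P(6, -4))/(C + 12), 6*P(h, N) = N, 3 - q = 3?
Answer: -568/87 ≈ -6.5287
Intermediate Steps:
q = 0 (q = 3 - 1*3 = 3 - 3 = 0)
P(h, N) = N/6
b(U, C) = (-⅔ + U)/(12 + C) (b(U, C) = (U + (⅙)*(-4))/(C + 12) = (U - ⅔)/(12 + C) = (-⅔ + U)/(12 + C))
c = -6 (c = -(6 - 1*0) = -(6 + 0) = -1*6 = -6)
c - b(16, 17) = -6 - (-⅔ + 16)/(12 + 17) = -6 - 46/(29*3) = -6 - 1*46/87 = -6 - 46/87 = -568/87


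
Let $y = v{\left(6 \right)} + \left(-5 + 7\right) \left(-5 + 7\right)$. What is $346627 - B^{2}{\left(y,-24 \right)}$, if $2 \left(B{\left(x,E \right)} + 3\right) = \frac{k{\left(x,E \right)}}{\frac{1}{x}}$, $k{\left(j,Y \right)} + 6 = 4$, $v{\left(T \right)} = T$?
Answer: $346458$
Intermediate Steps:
$k{\left(j,Y \right)} = -2$ ($k{\left(j,Y \right)} = -6 + 4 = -2$)
$y = 10$ ($y = 6 + \left(-5 + 7\right) \left(-5 + 7\right) = 6 + 2 \cdot 2 = 6 + 4 = 10$)
$B{\left(x,E \right)} = -3 - x$ ($B{\left(x,E \right)} = -3 + \frac{\left(-2\right) \frac{1}{\frac{1}{x}}}{2} = -3 + \frac{\left(-2\right) x}{2} = -3 - x$)
$346627 - B^{2}{\left(y,-24 \right)} = 346627 - \left(-3 - 10\right)^{2} = 346627 - \left(-13\right)^{2} = 346627 - 169 = 346458$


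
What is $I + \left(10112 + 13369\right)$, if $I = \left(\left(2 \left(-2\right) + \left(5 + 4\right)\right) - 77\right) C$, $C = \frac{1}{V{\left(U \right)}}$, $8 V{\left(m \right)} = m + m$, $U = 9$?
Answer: $23449$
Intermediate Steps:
$V{\left(m \right)} = \frac{m}{4}$ ($V{\left(m \right)} = \frac{m + m}{8} = \frac{2 m}{8} = \frac{m}{4}$)
$C = \frac{4}{9}$ ($C = \frac{1}{\frac{1}{4} \cdot 9} = \frac{1}{\frac{9}{4}} = \frac{4}{9} \approx 0.44444$)
$I = -32$ ($I = \left(\left(2 \left(-2\right) + \left(5 + 4\right)\right) - 77\right) \frac{4}{9} = \left(\left(-4 + 9\right) - 77\right) \frac{4}{9} = \left(5 - 77\right) \frac{4}{9} = \left(-72\right) \frac{4}{9} = -32$)
$I + \left(10112 + 13369\right) = -32 + \left(10112 + 13369\right) = -32 + 23481 = 23449$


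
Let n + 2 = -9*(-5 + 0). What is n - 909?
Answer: -866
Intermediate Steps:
n = 43 (n = -2 - 9*(-5 + 0) = -2 - 9*(-5) = -2 + 45 = 43)
n - 909 = 43 - 909 = -866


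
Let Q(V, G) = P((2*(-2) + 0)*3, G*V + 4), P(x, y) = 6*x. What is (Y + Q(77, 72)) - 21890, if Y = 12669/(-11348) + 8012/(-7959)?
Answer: -1983771744931/90318732 ≈ -21964.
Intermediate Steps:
Y = -191752747/90318732 (Y = 12669*(-1/11348) + 8012*(-1/7959) = -12669/11348 - 8012/7959 = -191752747/90318732 ≈ -2.1231)
Q(V, G) = -72 (Q(V, G) = 6*((2*(-2) + 0)*3) = 6*((-4 + 0)*3) = 6*(-4*3) = 6*(-12) = -72)
(Y + Q(77, 72)) - 21890 = (-191752747/90318732 - 72) - 21890 = -6694701451/90318732 - 21890 = -1983771744931/90318732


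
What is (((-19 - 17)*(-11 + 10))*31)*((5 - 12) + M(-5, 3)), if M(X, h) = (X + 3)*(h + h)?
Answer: -21204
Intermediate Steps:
M(X, h) = 2*h*(3 + X) (M(X, h) = (3 + X)*(2*h) = 2*h*(3 + X))
(((-19 - 17)*(-11 + 10))*31)*((5 - 12) + M(-5, 3)) = (((-19 - 17)*(-11 + 10))*31)*((5 - 12) + 2*3*(3 - 5)) = (-36*(-1)*31)*(-7 + 2*3*(-2)) = (36*31)*(-7 - 12) = 1116*(-19) = -21204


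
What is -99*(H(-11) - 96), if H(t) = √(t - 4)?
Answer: 9504 - 99*I*√15 ≈ 9504.0 - 383.43*I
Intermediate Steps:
H(t) = √(-4 + t)
-99*(H(-11) - 96) = -99*(√(-4 - 11) - 96) = -99*(√(-15) - 96) = -99*(I*√15 - 96) = -99*(-96 + I*√15) = 9504 - 99*I*√15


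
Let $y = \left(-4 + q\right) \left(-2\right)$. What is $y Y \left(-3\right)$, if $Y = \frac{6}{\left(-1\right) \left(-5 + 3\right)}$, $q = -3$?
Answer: $-126$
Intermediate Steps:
$y = 14$ ($y = \left(-4 - 3\right) \left(-2\right) = \left(-7\right) \left(-2\right) = 14$)
$Y = 3$ ($Y = \frac{6}{\left(-1\right) \left(-2\right)} = \frac{6}{2} = 6 \cdot \frac{1}{2} = 3$)
$y Y \left(-3\right) = 14 \cdot 3 \left(-3\right) = 42 \left(-3\right) = -126$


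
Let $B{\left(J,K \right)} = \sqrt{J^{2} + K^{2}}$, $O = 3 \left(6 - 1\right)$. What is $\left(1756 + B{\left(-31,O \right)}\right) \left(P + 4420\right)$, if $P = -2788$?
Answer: $2865792 + 1632 \sqrt{1186} \approx 2.922 \cdot 10^{6}$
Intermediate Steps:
$O = 15$ ($O = 3 \cdot 5 = 15$)
$\left(1756 + B{\left(-31,O \right)}\right) \left(P + 4420\right) = \left(1756 + \sqrt{\left(-31\right)^{2} + 15^{2}}\right) \left(-2788 + 4420\right) = \left(1756 + \sqrt{961 + 225}\right) 1632 = \left(1756 + \sqrt{1186}\right) 1632 = 2865792 + 1632 \sqrt{1186}$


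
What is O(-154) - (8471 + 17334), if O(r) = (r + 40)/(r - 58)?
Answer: -2735273/106 ≈ -25804.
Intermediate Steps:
O(r) = (40 + r)/(-58 + r)
O(-154) - (8471 + 17334) = (40 - 154)/(-58 - 154) - (8471 + 17334) = -114/(-212) - 1*25805 = -1/212*(-114) - 25805 = 57/106 - 25805 = -2735273/106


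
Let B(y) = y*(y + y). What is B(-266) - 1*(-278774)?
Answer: 420286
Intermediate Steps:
B(y) = 2*y² (B(y) = y*(2*y) = 2*y²)
B(-266) - 1*(-278774) = 2*(-266)² - 1*(-278774) = 2*70756 + 278774 = 141512 + 278774 = 420286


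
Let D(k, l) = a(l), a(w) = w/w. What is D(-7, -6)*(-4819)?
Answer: -4819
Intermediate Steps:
a(w) = 1
D(k, l) = 1
D(-7, -6)*(-4819) = 1*(-4819) = -4819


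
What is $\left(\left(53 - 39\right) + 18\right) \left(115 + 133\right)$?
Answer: $7936$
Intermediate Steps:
$\left(\left(53 - 39\right) + 18\right) \left(115 + 133\right) = \left(14 + 18\right) 248 = 32 \cdot 248 = 7936$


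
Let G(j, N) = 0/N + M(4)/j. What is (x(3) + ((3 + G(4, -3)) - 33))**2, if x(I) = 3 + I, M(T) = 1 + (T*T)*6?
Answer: 1/16 ≈ 0.062500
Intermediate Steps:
M(T) = 1 + 6*T**2 (M(T) = 1 + T**2*6 = 1 + 6*T**2)
G(j, N) = 97/j (G(j, N) = 0/N + (1 + 6*4**2)/j = 0 + (1 + 6*16)/j = 0 + (1 + 96)/j = 0 + 97/j = 97/j)
(x(3) + ((3 + G(4, -3)) - 33))**2 = ((3 + 3) + ((3 + 97/4) - 33))**2 = (6 + ((3 + 97*(1/4)) - 33))**2 = (6 + ((3 + 97/4) - 33))**2 = (6 + (109/4 - 33))**2 = (6 - 23/4)**2 = (1/4)**2 = 1/16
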